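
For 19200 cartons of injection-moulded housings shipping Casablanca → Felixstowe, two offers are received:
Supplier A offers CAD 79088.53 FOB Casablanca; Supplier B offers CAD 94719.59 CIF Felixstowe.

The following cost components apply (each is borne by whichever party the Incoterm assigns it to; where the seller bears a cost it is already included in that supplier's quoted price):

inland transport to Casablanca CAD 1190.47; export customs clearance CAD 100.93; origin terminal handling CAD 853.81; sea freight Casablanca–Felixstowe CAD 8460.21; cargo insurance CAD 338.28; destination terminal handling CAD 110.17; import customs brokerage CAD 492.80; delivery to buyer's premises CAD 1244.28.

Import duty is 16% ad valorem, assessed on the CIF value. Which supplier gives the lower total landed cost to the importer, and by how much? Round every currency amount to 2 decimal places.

Supplier A (FOB):
CIF value = FOB price + freight + insurance = 79088.53 + 8460.21 + 338.28 = 87887.02
Import duty = 87887.02 × 16% = 14061.92
Buyer bears (A): 8460.21 + 338.28 + 110.17 + 492.80 + 1244.28 = 10645.74
Landed cost (A) = invoice 79088.53 + 10645.74 + duty 14061.92 = 103796.19
Supplier B (CIF):
The CIF price already equals the CIF value: 94719.59
Import duty = 94719.59 × 16% = 15155.13
Buyer bears (B): 110.17 + 492.80 + 1244.28 = 1847.25
Landed cost (B) = invoice 94719.59 + 1847.25 + duty 15155.13 = 111721.97
Difference = |103796.19 − 111721.97| = 7925.78

Supplier A is cheaper by CAD 7925.78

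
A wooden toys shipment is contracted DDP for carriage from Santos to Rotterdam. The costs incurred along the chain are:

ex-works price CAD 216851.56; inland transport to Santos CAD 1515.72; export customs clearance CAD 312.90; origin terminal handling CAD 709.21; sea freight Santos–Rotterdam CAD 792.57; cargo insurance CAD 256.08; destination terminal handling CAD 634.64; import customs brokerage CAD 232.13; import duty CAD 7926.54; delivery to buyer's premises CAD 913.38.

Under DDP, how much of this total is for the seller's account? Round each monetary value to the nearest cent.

DDP: the seller bears all costs including import duty.
Seller's account: goods 216851.56 + inland to port 1515.72 + export clearance 312.90 + origin terminal 709.21 + freight 792.57 + insurance 256.08 + destination terminal 634.64 + brokerage 232.13 + duty 7926.54 + delivery 913.38 = 230144.73
Buyer's account: 0.00

Seller's account: CAD 230144.73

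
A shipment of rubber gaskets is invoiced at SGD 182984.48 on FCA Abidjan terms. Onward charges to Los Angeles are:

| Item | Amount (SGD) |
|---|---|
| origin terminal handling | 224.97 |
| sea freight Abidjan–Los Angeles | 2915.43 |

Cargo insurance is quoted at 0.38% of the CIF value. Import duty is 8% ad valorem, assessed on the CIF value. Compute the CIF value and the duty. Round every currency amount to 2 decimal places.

CIF value: SGD 186834.85; import duty: SGD 14946.79

Let C be the CIF value. C = FCA price + pre-shipment costs + freight + 0.38% × C
C − 0.38% × C = 182984.48 + 224.97 + 2915.43
0.9962 × C = 186124.88
C = 186124.88 / 0.9962 = 186834.85
Insurance premium = 0.38% × 186834.85 = 709.97
Import duty = 186834.85 × 8% = 14946.79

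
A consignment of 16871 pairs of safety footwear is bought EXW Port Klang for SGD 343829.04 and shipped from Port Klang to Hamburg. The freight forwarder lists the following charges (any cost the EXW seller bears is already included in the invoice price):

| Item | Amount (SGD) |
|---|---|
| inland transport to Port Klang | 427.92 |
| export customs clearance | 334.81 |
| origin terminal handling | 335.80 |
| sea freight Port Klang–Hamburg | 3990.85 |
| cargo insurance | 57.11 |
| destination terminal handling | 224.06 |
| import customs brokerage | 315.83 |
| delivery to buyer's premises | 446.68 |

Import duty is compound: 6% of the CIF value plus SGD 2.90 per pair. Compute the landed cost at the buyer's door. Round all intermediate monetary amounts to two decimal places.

Total landed cost: SGD 419826.53

EXW: the seller makes goods available at their premises; the buyer bears all onward costs.
CIF value = EXW price + inland to port + export clearance + origin terminal + freight + insurance = 343829.04 + 427.92 + 334.81 + 335.80 + 3990.85 + 57.11 = 348975.53
Ad valorem component: 348975.53 × 6% = 20938.53
Specific component: 16871 × 2.90 = 48925.90
Import duty = 20938.53 + 48925.90 = 69864.43
Buyer bears: inland to port 427.92 + export clearance 334.81 + origin terminal 335.80 + freight 3990.85 + insurance 57.11 + destination terminal 224.06 + brokerage 315.83 + delivery 446.68 + duty 69864.43 = 75997.49
Landed cost = invoice 343829.04 + 75997.49 = 419826.53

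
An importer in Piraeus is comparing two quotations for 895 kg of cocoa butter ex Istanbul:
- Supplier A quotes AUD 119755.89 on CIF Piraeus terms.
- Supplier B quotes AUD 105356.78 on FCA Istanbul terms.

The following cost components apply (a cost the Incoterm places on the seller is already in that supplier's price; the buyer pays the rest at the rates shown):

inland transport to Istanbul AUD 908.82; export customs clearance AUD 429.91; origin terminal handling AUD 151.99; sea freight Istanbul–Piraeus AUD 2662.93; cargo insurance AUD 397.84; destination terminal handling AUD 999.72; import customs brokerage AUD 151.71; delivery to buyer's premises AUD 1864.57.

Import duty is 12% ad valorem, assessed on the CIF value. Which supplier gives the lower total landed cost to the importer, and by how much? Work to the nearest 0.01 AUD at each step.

Supplier B is cheaper by AUD 12528.72

Supplier A (CIF):
The CIF price already equals the CIF value: 119755.89
Import duty = 119755.89 × 12% = 14370.71
Buyer bears (A): 999.72 + 151.71 + 1864.57 = 3016.00
Landed cost (A) = invoice 119755.89 + 3016.00 + duty 14370.71 = 137142.60
Supplier B (FCA):
CIF value = FCA price + origin terminal + freight + insurance = 105356.78 + 151.99 + 2662.93 + 397.84 = 108569.54
Import duty = 108569.54 × 12% = 13028.34
Buyer bears (B): 151.99 + 2662.93 + 397.84 + 999.72 + 151.71 + 1864.57 = 6228.76
Landed cost (B) = invoice 105356.78 + 6228.76 + duty 13028.34 = 124613.88
Difference = |137142.60 − 124613.88| = 12528.72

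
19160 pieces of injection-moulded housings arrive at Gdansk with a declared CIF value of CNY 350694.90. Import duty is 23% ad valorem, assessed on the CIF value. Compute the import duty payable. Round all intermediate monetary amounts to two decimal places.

Import duty: CNY 80659.83

Import duty = 350694.90 × 23% = 80659.83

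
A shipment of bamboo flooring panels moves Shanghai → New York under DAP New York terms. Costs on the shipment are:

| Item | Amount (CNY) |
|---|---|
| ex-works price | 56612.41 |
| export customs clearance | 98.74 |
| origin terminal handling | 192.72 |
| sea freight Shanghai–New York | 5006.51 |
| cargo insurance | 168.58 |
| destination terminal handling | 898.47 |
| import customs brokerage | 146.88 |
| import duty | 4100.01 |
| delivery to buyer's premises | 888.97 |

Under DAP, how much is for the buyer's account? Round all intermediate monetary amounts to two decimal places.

Buyer's account: CNY 4246.89

DAP: the seller bears all costs to the named destination except import duty and clearance.
Seller's account: goods 56612.41 + export clearance 98.74 + origin terminal 192.72 + freight 5006.51 + insurance 168.58 + destination terminal 898.47 + delivery 888.97 = 63866.40
Buyer's account: brokerage 146.88 + duty 4100.01 = 4246.89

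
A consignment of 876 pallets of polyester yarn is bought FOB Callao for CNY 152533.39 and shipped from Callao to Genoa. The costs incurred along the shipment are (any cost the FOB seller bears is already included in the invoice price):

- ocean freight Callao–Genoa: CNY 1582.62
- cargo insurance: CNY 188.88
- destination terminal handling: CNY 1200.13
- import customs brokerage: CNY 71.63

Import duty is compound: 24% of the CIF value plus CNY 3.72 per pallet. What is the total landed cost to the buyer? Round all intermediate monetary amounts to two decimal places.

FOB: the seller bears costs until goods are on board at the origin port; the buyer bears freight, insurance and all costs thereafter.
CIF value = FOB price + freight + insurance = 152533.39 + 1582.62 + 188.88 = 154304.89
Ad valorem component: 154304.89 × 24% = 37033.17
Specific component: 876 × 3.72 = 3258.72
Import duty = 37033.17 + 3258.72 = 40291.89
Buyer bears: freight 1582.62 + insurance 188.88 + destination terminal 1200.13 + brokerage 71.63 + duty 40291.89 = 43335.15
Landed cost = invoice 152533.39 + 43335.15 = 195868.54

Total landed cost: CNY 195868.54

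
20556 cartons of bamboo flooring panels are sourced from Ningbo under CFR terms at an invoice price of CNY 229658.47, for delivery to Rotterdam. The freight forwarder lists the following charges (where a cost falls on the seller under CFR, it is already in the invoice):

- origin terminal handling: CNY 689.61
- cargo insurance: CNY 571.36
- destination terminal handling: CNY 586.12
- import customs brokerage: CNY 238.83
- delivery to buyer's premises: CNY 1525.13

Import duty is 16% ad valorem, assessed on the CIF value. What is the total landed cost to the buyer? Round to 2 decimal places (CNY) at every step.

CFR: the seller pays costs through ocean freight to the destination port, but not insurance.
Already in the invoice (seller's account under CFR): origin terminal — exclude.
CIF value = CFR price + insurance = 229658.47 + 571.36 = 230229.83
Import duty = 230229.83 × 16% = 36836.77
Buyer bears: insurance 571.36 + destination terminal 586.12 + brokerage 238.83 + delivery 1525.13 + duty 36836.77 = 39758.21
Landed cost = invoice 229658.47 + 39758.21 = 269416.68

Total landed cost: CNY 269416.68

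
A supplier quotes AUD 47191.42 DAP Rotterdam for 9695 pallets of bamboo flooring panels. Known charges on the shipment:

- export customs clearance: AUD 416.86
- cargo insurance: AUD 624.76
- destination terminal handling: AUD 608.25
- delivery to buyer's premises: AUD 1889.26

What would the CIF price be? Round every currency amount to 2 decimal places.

CIF price: AUD 44693.91

Not relevant to the conversion: insurance, export clearance — on the seller under both DAP and CIF; already in the DAP price and stays in the CIF price.
From DAP to CIF, the seller no longer bears: destination terminal, delivery.
CIF price = 47191.42 − 608.25 − 1889.26 = 44693.91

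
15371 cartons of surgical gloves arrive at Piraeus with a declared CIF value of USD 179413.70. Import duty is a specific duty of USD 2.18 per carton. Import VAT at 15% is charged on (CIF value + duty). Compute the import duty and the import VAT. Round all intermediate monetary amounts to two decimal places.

Import duty = 15371 × 2.18 = 33508.78
VAT base = CIF + duty = 179413.70 + 33508.78 = 212922.48
Import VAT = 212922.48 × 15% = 31938.37

Import duty: USD 33508.78; import VAT: USD 31938.37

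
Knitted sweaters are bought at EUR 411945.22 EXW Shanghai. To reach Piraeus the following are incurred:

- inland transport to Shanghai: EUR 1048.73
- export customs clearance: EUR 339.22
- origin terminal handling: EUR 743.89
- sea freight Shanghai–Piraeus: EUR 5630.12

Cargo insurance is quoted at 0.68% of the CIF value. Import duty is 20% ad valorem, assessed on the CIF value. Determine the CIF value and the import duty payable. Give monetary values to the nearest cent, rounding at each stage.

CIF value: EUR 422580.73; import duty: EUR 84516.15

Let C be the CIF value. C = EXW price + pre-shipment costs + freight + 0.68% × C
C − 0.68% × C = 411945.22 + 1048.73 + 339.22 + 743.89 + 5630.12
0.9932 × C = 419707.18
C = 419707.18 / 0.9932 = 422580.73
Insurance premium = 0.68% × 422580.73 = 2873.55
Import duty = 422580.73 × 20% = 84516.15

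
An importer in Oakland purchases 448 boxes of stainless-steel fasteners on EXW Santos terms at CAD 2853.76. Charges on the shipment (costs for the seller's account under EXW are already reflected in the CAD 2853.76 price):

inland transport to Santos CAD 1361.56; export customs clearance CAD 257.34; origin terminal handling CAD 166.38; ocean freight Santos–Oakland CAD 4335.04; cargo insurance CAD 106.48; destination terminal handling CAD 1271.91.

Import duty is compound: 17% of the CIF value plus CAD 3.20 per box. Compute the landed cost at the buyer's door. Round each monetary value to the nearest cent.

Total landed cost: CAD 13329.77

EXW: the seller makes goods available at their premises; the buyer bears all onward costs.
CIF value = EXW price + inland to port + export clearance + origin terminal + freight + insurance = 2853.76 + 1361.56 + 257.34 + 166.38 + 4335.04 + 106.48 = 9080.56
Ad valorem component: 9080.56 × 17% = 1543.70
Specific component: 448 × 3.20 = 1433.60
Import duty = 1543.70 + 1433.60 = 2977.30
Buyer bears: inland to port 1361.56 + export clearance 257.34 + origin terminal 166.38 + freight 4335.04 + insurance 106.48 + destination terminal 1271.91 + duty 2977.30 = 10476.01
Landed cost = invoice 2853.76 + 10476.01 = 13329.77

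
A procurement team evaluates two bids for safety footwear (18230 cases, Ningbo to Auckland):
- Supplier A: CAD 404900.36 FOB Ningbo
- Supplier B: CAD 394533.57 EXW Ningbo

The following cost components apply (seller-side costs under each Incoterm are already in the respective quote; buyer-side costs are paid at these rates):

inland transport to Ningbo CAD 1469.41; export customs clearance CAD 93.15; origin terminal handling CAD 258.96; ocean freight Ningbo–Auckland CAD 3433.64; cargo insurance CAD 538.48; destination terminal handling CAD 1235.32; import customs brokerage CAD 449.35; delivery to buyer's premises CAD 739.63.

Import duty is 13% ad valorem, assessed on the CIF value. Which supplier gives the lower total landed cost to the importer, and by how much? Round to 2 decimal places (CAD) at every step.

Supplier B is cheaper by CAD 9656.15

Supplier A (FOB):
CIF value = FOB price + freight + insurance = 404900.36 + 3433.64 + 538.48 = 408872.48
Import duty = 408872.48 × 13% = 53153.42
Buyer bears (A): 3433.64 + 538.48 + 1235.32 + 449.35 + 739.63 = 6396.42
Landed cost (A) = invoice 404900.36 + 6396.42 + duty 53153.42 = 464450.20
Supplier B (EXW):
CIF value = EXW price + inland to port + export clearance + origin terminal + freight + insurance = 394533.57 + 1469.41 + 93.15 + 258.96 + 3433.64 + 538.48 = 400327.21
Import duty = 400327.21 × 13% = 52042.54
Buyer bears (B): 1469.41 + 93.15 + 258.96 + 3433.64 + 538.48 + 1235.32 + 449.35 + 739.63 = 8217.94
Landed cost (B) = invoice 394533.57 + 8217.94 + duty 52042.54 = 454794.05
Difference = |464450.20 − 454794.05| = 9656.15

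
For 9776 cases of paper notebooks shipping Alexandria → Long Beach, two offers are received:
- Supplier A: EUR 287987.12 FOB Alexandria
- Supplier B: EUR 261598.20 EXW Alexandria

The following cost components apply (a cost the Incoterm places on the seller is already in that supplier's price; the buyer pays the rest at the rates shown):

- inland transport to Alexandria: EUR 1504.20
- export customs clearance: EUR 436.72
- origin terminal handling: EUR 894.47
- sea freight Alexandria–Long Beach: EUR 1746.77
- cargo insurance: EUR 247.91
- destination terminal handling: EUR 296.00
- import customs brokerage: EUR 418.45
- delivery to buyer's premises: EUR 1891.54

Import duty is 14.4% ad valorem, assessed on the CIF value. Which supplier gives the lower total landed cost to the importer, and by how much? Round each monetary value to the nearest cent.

Supplier B is cheaper by EUR 26945.24

Supplier A (FOB):
CIF value = FOB price + freight + insurance = 287987.12 + 1746.77 + 247.91 = 289981.80
Import duty = 289981.80 × 14.4% = 41757.38
Buyer bears (A): 1746.77 + 247.91 + 296.00 + 418.45 + 1891.54 = 4600.67
Landed cost (A) = invoice 287987.12 + 4600.67 + duty 41757.38 = 334345.17
Supplier B (EXW):
CIF value = EXW price + inland to port + export clearance + origin terminal + freight + insurance = 261598.20 + 1504.20 + 436.72 + 894.47 + 1746.77 + 247.91 = 266428.27
Import duty = 266428.27 × 14.4% = 38365.67
Buyer bears (B): 1504.20 + 436.72 + 894.47 + 1746.77 + 247.91 + 296.00 + 418.45 + 1891.54 = 7436.06
Landed cost (B) = invoice 261598.20 + 7436.06 + duty 38365.67 = 307399.93
Difference = |334345.17 − 307399.93| = 26945.24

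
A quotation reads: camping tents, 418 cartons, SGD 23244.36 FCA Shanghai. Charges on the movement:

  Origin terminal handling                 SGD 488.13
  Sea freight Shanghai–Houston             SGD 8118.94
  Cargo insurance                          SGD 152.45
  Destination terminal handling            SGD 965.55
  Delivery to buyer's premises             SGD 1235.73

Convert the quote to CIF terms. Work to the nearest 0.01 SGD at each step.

Not relevant to the conversion: destination terminal, delivery — on the buyer under both terms; not part of either seller's price.
From FCA to CIF, the seller additionally bears: origin terminal, freight, insurance.
CIF price = 23244.36 + 488.13 + 8118.94 + 152.45 = 32003.88

CIF price: SGD 32003.88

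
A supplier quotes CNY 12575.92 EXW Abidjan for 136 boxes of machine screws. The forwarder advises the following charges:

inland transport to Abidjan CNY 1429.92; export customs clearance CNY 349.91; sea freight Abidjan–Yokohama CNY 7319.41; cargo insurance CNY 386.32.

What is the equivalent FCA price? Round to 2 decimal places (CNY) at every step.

Not relevant to the conversion: freight, insurance — on the buyer under both terms; not part of either seller's price.
From EXW to FCA, the seller additionally bears: inland to port, export clearance.
FCA price = 12575.92 + 1429.92 + 349.91 = 14355.75

FCA price: CNY 14355.75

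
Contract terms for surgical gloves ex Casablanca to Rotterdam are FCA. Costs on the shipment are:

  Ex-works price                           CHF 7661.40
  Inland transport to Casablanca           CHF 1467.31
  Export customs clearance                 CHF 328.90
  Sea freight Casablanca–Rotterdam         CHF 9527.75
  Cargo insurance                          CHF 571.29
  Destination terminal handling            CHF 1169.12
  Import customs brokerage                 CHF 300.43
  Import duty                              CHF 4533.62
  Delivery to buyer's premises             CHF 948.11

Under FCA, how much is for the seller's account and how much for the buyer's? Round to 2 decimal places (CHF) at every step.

FCA: the seller delivers export-cleared goods to the carrier; the buyer bears costs from that point.
Seller's account: goods 7661.40 + inland to port 1467.31 + export clearance 328.90 = 9457.61
Buyer's account: freight 9527.75 + insurance 571.29 + destination terminal 1169.12 + brokerage 300.43 + duty 4533.62 + delivery 948.11 = 17050.32

Seller: CHF 9457.61; buyer: CHF 17050.32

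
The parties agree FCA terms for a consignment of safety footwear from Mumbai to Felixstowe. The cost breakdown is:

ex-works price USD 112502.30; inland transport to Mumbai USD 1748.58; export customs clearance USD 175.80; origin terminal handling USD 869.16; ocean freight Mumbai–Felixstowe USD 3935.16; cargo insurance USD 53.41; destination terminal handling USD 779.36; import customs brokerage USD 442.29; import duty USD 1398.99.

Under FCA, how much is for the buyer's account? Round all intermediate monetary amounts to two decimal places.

FCA: the seller delivers export-cleared goods to the carrier; the buyer bears costs from that point.
Seller's account: goods 112502.30 + inland to port 1748.58 + export clearance 175.80 = 114426.68
Buyer's account: origin terminal 869.16 + freight 3935.16 + insurance 53.41 + destination terminal 779.36 + brokerage 442.29 + duty 1398.99 = 7478.37

Buyer's account: USD 7478.37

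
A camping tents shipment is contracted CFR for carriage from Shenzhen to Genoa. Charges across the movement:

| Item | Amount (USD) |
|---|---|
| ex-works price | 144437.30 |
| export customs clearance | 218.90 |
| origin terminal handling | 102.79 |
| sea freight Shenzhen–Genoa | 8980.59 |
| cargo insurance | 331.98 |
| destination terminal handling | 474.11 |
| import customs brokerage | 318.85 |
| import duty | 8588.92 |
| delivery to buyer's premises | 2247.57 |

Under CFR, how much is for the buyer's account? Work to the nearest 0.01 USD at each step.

Buyer's account: USD 11961.43

CFR: the seller pays costs through ocean freight to the destination port, but not insurance.
Seller's account: goods 144437.30 + export clearance 218.90 + origin terminal 102.79 + freight 8980.59 = 153739.58
Buyer's account: insurance 331.98 + destination terminal 474.11 + brokerage 318.85 + duty 8588.92 + delivery 2247.57 = 11961.43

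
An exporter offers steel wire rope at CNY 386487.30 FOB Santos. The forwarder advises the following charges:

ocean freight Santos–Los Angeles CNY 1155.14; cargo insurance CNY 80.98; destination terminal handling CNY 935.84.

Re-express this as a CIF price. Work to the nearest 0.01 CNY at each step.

Not relevant to the conversion: destination terminal — on the buyer under both terms; not part of either seller's price.
From FOB to CIF, the seller additionally bears: freight, insurance.
CIF price = 386487.30 + 1155.14 + 80.98 = 387723.42

CIF price: CNY 387723.42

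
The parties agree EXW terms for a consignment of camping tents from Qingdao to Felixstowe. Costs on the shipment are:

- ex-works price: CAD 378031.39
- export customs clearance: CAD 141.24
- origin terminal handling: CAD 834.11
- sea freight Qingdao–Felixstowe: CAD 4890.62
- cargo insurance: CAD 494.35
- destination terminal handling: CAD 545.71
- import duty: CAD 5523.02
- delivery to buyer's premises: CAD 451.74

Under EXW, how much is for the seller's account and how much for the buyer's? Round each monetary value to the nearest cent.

Seller: CAD 378031.39; buyer: CAD 12880.79

EXW: the seller makes goods available at their premises; the buyer bears all onward costs.
Seller's account: goods 378031.39 = 378031.39
Buyer's account: export clearance 141.24 + origin terminal 834.11 + freight 4890.62 + insurance 494.35 + destination terminal 545.71 + duty 5523.02 + delivery 451.74 = 12880.79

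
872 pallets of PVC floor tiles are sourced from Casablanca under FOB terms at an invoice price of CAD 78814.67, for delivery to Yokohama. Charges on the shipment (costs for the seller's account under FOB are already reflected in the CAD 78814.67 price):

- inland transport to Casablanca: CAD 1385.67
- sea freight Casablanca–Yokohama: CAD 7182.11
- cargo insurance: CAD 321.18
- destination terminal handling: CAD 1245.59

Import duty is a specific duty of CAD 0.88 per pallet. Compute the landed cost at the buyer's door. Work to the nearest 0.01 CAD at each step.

FOB: the seller bears costs until goods are on board at the origin port; the buyer bears freight, insurance and all costs thereafter.
Already in the invoice (seller's account under FOB): inland to port — exclude.
CIF value = FOB price + freight + insurance = 78814.67 + 7182.11 + 321.18 = 86317.96
Import duty = 872 × 0.88 = 767.36
Buyer bears: freight 7182.11 + insurance 321.18 + destination terminal 1245.59 + duty 767.36 = 9516.24
Landed cost = invoice 78814.67 + 9516.24 = 88330.91

Total landed cost: CAD 88330.91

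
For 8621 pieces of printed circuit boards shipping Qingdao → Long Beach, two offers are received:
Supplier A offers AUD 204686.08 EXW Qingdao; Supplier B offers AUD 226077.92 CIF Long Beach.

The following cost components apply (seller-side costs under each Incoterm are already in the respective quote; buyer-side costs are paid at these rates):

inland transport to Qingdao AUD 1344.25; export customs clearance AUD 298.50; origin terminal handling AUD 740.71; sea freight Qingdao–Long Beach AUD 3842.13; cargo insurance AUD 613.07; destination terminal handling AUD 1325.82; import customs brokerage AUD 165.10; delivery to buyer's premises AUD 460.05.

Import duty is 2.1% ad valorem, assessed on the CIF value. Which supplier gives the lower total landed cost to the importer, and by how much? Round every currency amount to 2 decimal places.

Supplier A (EXW):
CIF value = EXW price + inland to port + export clearance + origin terminal + freight + insurance = 204686.08 + 1344.25 + 298.50 + 740.71 + 3842.13 + 613.07 = 211524.74
Import duty = 211524.74 × 2.1% = 4442.02
Buyer bears (A): 1344.25 + 298.50 + 740.71 + 3842.13 + 613.07 + 1325.82 + 165.10 + 460.05 = 8789.63
Landed cost (A) = invoice 204686.08 + 8789.63 + duty 4442.02 = 217917.73
Supplier B (CIF):
The CIF price already equals the CIF value: 226077.92
Import duty = 226077.92 × 2.1% = 4747.64
Buyer bears (B): 1325.82 + 165.10 + 460.05 = 1950.97
Landed cost (B) = invoice 226077.92 + 1950.97 + duty 4747.64 = 232776.53
Difference = |217917.73 − 232776.53| = 14858.80

Supplier A is cheaper by AUD 14858.80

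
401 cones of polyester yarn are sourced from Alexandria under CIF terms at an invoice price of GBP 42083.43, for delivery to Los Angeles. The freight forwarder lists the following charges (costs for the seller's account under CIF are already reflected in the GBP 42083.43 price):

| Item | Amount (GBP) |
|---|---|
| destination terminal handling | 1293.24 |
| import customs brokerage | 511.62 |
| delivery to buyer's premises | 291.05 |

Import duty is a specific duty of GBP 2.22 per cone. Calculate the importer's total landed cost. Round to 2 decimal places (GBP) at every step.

CIF: the seller pays costs through ocean freight and marine insurance to the destination port.
The CIF price already equals the CIF value: 42083.43
Import duty = 401 × 2.22 = 890.22
Buyer bears: destination terminal 1293.24 + brokerage 511.62 + delivery 291.05 + duty 890.22 = 2986.13
Landed cost = invoice 42083.43 + 2986.13 = 45069.56

Total landed cost: GBP 45069.56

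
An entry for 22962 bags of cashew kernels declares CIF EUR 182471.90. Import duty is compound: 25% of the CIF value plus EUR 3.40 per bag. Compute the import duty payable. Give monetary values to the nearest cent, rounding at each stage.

Ad valorem component: 182471.90 × 25% = 45617.98
Specific component: 22962 × 3.40 = 78070.80
Import duty = 45617.98 + 78070.80 = 123688.78

Import duty: EUR 123688.78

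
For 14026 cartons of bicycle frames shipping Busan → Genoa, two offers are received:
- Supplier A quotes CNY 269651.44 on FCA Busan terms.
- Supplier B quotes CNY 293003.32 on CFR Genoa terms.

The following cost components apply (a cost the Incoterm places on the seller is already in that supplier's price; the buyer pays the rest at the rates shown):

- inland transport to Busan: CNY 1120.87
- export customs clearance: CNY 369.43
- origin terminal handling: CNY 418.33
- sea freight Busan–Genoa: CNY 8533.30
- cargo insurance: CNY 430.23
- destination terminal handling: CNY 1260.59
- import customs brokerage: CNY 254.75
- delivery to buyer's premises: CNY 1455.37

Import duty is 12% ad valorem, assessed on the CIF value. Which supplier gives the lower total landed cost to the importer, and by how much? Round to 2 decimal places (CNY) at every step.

Supplier A is cheaper by CNY 16128.28

Supplier A (FCA):
CIF value = FCA price + origin terminal + freight + insurance = 269651.44 + 418.33 + 8533.30 + 430.23 = 279033.30
Import duty = 279033.30 × 12% = 33484.00
Buyer bears (A): 418.33 + 8533.30 + 430.23 + 1260.59 + 254.75 + 1455.37 = 12352.57
Landed cost (A) = invoice 269651.44 + 12352.57 + duty 33484.00 = 315488.01
Supplier B (CFR):
CIF value = CFR price + insurance = 293003.32 + 430.23 = 293433.55
Import duty = 293433.55 × 12% = 35212.03
Buyer bears (B): 430.23 + 1260.59 + 254.75 + 1455.37 = 3400.94
Landed cost (B) = invoice 293003.32 + 3400.94 + duty 35212.03 = 331616.29
Difference = |315488.01 − 331616.29| = 16128.28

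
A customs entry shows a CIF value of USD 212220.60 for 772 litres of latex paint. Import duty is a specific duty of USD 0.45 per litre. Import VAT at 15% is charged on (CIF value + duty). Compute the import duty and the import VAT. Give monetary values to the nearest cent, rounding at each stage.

Import duty = 772 × 0.45 = 347.40
VAT base = CIF + duty = 212220.60 + 347.40 = 212568.00
Import VAT = 212568.00 × 15% = 31885.20

Import duty: USD 347.40; import VAT: USD 31885.20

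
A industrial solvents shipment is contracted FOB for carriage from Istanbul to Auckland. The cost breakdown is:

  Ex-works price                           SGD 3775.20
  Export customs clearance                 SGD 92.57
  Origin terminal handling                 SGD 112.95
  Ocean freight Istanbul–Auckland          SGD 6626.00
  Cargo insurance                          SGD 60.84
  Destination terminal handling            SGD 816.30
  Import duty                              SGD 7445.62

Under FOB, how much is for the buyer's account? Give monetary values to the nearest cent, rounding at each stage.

Buyer's account: SGD 14948.76

FOB: the seller bears costs until goods are on board at the origin port; the buyer bears freight, insurance and all costs thereafter.
Seller's account: goods 3775.20 + export clearance 92.57 + origin terminal 112.95 = 3980.72
Buyer's account: freight 6626.00 + insurance 60.84 + destination terminal 816.30 + duty 7445.62 = 14948.76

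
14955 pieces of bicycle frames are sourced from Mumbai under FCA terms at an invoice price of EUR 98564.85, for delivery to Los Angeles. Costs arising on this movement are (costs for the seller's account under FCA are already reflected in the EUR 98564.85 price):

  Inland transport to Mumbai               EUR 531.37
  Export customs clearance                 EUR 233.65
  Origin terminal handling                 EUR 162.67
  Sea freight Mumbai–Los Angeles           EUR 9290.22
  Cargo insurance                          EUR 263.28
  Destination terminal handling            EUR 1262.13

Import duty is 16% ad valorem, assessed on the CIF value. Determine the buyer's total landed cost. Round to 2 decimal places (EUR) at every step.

Total landed cost: EUR 126868.11

FCA: the seller delivers export-cleared goods to the carrier; the buyer bears costs from that point.
Already in the invoice (seller's account under FCA): inland to port, export clearance — exclude.
CIF value = FCA price + origin terminal + freight + insurance = 98564.85 + 162.67 + 9290.22 + 263.28 = 108281.02
Import duty = 108281.02 × 16% = 17324.96
Buyer bears: origin terminal 162.67 + freight 9290.22 + insurance 263.28 + destination terminal 1262.13 + duty 17324.96 = 28303.26
Landed cost = invoice 98564.85 + 28303.26 = 126868.11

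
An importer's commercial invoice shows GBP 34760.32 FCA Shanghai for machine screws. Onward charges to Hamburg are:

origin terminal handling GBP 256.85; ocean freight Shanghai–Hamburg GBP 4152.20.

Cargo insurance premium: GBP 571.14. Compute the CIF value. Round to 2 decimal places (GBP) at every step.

CIF = FCA price + pre-shipment costs + freight + insurance
CIF = 34760.32 + 256.85 + 4152.20 + 571.14 = 39740.51

CIF value: GBP 39740.51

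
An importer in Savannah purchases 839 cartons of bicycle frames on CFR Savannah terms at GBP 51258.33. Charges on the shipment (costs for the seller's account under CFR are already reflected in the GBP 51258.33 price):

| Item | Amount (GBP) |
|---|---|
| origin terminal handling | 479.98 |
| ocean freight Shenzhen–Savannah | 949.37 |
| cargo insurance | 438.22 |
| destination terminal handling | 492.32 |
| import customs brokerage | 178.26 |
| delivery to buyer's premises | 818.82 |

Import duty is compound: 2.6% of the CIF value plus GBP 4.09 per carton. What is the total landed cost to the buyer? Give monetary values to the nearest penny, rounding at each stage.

CFR: the seller pays costs through ocean freight to the destination port, but not insurance.
Already in the invoice (seller's account under CFR): origin terminal, freight — exclude.
CIF value = CFR price + insurance = 51258.33 + 438.22 = 51696.55
Ad valorem component: 51696.55 × 2.6% = 1344.11
Specific component: 839 × 4.09 = 3431.51
Import duty = 1344.11 + 3431.51 = 4775.62
Buyer bears: insurance 438.22 + destination terminal 492.32 + brokerage 178.26 + delivery 818.82 + duty 4775.62 = 6703.24
Landed cost = invoice 51258.33 + 6703.24 = 57961.57

Total landed cost: GBP 57961.57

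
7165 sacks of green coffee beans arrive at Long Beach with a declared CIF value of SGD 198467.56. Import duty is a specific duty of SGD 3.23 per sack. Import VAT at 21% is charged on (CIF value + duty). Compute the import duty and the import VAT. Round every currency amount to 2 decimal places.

Import duty = 7165 × 3.23 = 23142.95
VAT base = CIF + duty = 198467.56 + 23142.95 = 221610.51
Import VAT = 221610.51 × 21% = 46538.21

Import duty: SGD 23142.95; import VAT: SGD 46538.21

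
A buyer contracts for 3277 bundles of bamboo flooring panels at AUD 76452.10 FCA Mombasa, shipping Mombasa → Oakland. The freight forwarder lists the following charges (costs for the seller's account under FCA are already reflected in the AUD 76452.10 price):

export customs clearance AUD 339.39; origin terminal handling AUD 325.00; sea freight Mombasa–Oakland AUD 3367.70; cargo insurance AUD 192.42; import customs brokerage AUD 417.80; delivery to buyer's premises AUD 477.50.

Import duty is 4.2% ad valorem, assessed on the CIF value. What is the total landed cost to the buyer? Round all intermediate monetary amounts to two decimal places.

FCA: the seller delivers export-cleared goods to the carrier; the buyer bears costs from that point.
Already in the invoice (seller's account under FCA): export clearance — exclude.
CIF value = FCA price + origin terminal + freight + insurance = 76452.10 + 325.00 + 3367.70 + 192.42 = 80337.22
Import duty = 80337.22 × 4.2% = 3374.16
Buyer bears: origin terminal 325.00 + freight 3367.70 + insurance 192.42 + brokerage 417.80 + delivery 477.50 + duty 3374.16 = 8154.58
Landed cost = invoice 76452.10 + 8154.58 = 84606.68

Total landed cost: AUD 84606.68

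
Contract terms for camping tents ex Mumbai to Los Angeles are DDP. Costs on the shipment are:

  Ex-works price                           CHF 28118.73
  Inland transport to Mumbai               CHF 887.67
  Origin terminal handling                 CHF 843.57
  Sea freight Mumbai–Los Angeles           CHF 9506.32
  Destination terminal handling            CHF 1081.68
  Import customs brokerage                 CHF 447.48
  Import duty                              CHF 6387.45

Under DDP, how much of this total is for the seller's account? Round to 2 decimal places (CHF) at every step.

DDP: the seller bears all costs including import duty.
Seller's account: goods 28118.73 + inland to port 887.67 + origin terminal 843.57 + freight 9506.32 + destination terminal 1081.68 + brokerage 447.48 + duty 6387.45 = 47272.90
Buyer's account: 0.00

Seller's account: CHF 47272.90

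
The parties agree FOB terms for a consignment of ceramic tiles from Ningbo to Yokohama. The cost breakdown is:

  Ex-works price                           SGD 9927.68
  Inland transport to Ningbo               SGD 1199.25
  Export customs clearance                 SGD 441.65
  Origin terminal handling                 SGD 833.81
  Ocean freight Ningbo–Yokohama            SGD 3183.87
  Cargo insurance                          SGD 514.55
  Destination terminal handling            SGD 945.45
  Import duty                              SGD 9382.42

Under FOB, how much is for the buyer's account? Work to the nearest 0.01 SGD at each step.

FOB: the seller bears costs until goods are on board at the origin port; the buyer bears freight, insurance and all costs thereafter.
Seller's account: goods 9927.68 + inland to port 1199.25 + export clearance 441.65 + origin terminal 833.81 = 12402.39
Buyer's account: freight 3183.87 + insurance 514.55 + destination terminal 945.45 + duty 9382.42 = 14026.29

Buyer's account: SGD 14026.29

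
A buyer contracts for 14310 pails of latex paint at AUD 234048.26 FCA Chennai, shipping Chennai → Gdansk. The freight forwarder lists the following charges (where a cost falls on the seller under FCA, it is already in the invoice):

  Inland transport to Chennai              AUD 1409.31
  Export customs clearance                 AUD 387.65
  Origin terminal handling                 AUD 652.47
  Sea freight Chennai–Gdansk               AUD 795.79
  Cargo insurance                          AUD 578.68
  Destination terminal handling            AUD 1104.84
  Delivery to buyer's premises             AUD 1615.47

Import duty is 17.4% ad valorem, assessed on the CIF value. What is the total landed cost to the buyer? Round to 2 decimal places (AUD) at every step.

Total landed cost: AUD 279872.59

FCA: the seller delivers export-cleared goods to the carrier; the buyer bears costs from that point.
Already in the invoice (seller's account under FCA): inland to port, export clearance — exclude.
CIF value = FCA price + origin terminal + freight + insurance = 234048.26 + 652.47 + 795.79 + 578.68 = 236075.20
Import duty = 236075.20 × 17.4% = 41077.08
Buyer bears: origin terminal 652.47 + freight 795.79 + insurance 578.68 + destination terminal 1104.84 + delivery 1615.47 + duty 41077.08 = 45824.33
Landed cost = invoice 234048.26 + 45824.33 = 279872.59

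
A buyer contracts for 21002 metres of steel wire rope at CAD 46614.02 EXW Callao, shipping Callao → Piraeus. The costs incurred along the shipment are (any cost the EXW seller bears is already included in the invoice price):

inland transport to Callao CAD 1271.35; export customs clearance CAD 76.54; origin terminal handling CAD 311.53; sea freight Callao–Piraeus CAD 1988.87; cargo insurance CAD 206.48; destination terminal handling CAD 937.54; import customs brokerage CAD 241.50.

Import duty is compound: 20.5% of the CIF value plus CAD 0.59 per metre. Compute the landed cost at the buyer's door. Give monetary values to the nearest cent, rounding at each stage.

EXW: the seller makes goods available at their premises; the buyer bears all onward costs.
CIF value = EXW price + inland to port + export clearance + origin terminal + freight + insurance = 46614.02 + 1271.35 + 76.54 + 311.53 + 1988.87 + 206.48 = 50468.79
Ad valorem component: 50468.79 × 20.5% = 10346.10
Specific component: 21002 × 0.59 = 12391.18
Import duty = 10346.10 + 12391.18 = 22737.28
Buyer bears: inland to port 1271.35 + export clearance 76.54 + origin terminal 311.53 + freight 1988.87 + insurance 206.48 + destination terminal 937.54 + brokerage 241.50 + duty 22737.28 = 27771.09
Landed cost = invoice 46614.02 + 27771.09 = 74385.11

Total landed cost: CAD 74385.11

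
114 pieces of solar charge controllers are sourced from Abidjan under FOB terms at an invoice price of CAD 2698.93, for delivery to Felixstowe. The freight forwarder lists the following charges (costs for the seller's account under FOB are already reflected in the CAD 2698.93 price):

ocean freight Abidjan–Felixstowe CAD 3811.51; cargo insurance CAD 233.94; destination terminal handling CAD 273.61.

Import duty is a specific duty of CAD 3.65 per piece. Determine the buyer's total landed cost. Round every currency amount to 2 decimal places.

FOB: the seller bears costs until goods are on board at the origin port; the buyer bears freight, insurance and all costs thereafter.
CIF value = FOB price + freight + insurance = 2698.93 + 3811.51 + 233.94 = 6744.38
Import duty = 114 × 3.65 = 416.10
Buyer bears: freight 3811.51 + insurance 233.94 + destination terminal 273.61 + duty 416.10 = 4735.16
Landed cost = invoice 2698.93 + 4735.16 = 7434.09

Total landed cost: CAD 7434.09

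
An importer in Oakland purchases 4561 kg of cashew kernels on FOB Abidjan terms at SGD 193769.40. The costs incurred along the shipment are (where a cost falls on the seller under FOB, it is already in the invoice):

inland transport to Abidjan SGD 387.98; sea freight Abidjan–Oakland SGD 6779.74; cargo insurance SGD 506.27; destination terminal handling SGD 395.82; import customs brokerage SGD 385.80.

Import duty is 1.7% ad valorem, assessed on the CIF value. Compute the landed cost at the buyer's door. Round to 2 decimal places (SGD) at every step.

Total landed cost: SGD 205254.97

FOB: the seller bears costs until goods are on board at the origin port; the buyer bears freight, insurance and all costs thereafter.
Already in the invoice (seller's account under FOB): inland to port — exclude.
CIF value = FOB price + freight + insurance = 193769.40 + 6779.74 + 506.27 = 201055.41
Import duty = 201055.41 × 1.7% = 3417.94
Buyer bears: freight 6779.74 + insurance 506.27 + destination terminal 395.82 + brokerage 385.80 + duty 3417.94 = 11485.57
Landed cost = invoice 193769.40 + 11485.57 = 205254.97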